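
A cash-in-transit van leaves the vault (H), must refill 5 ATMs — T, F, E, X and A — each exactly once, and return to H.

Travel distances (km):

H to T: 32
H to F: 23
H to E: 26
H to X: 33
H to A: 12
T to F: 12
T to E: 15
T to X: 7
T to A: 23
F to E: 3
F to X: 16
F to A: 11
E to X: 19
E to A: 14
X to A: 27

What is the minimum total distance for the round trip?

Minimum total distance: 81 km.

H - T - F - E - X - A - H: 32+12+3+19+27+12 = 105
H - T - F - E - A - X - H: 32+12+3+14+27+33 = 121
H - T - F - X - E - A - H: 32+12+16+19+14+12 = 105
H - T - F - X - A - E - H: 32+12+16+27+14+26 = 127
H - T - F - A - E - X - H: 32+12+11+14+19+33 = 121
H - T - F - A - X - E - H: 32+12+11+27+19+26 = 127
H - T - E - F - X - A - H: 32+15+3+16+27+12 = 105
H - T - E - F - A - X - H: 32+15+3+11+27+33 = 121
H - T - E - X - F - A - H: 32+15+19+16+11+12 = 105
H - T - E - X - A - F - H: 32+15+19+27+11+23 = 127
H - T - E - A - F - X - H: 32+15+14+11+16+33 = 121
H - T - E - A - X - F - H: 32+15+14+27+16+23 = 127
H - T - X - F - E - A - H: 32+7+16+3+14+12 = 84
H - T - X - F - A - E - H: 32+7+16+11+14+26 = 106
… (46 more)
H - X - T - F - E - A - H: 33+7+12+3+14+12 = 81  ← best
The minimum is 81.
One optimal route: H → X → T → F → E → A → H (or its reverse).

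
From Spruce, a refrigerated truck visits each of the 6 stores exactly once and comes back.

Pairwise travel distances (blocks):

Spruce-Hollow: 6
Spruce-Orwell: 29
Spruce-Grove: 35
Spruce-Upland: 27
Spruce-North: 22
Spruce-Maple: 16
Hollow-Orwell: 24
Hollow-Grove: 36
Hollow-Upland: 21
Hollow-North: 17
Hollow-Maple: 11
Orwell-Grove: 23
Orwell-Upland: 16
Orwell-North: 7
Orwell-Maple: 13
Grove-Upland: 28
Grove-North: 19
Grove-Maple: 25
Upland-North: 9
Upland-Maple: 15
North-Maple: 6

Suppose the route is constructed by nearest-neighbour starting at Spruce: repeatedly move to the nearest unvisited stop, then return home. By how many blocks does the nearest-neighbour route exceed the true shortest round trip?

Excess over optimum: 3 blocks.

From Spruce: Hollow=6, Maple=16, North=22, Upland=27, Orwell=29, Grove=35 → choose Hollow (6).
From Hollow: Maple=11, North=17, Upland=21, Orwell=24, Grove=36 → choose Maple (11).
From Maple: North=6, Orwell=13, Upland=15, Grove=25 → choose North (6).
From North: Orwell=7, Upland=9, Grove=19 → choose Orwell (7).
From Orwell: Upland=16, Grove=23 → choose Upland (16).
From Upland: Grove=28 → choose Grove (28).
NN route Spruce → Hollow → Maple → North → Orwell → Upland → Grove → Spruce costs 109.
Optimal: Spruce → Hollow → Maple → Upland → North → Orwell → Grove → Spruce costs 106 (by enumerating all 360 distinct tours).
Excess = 109 − 106 = 3.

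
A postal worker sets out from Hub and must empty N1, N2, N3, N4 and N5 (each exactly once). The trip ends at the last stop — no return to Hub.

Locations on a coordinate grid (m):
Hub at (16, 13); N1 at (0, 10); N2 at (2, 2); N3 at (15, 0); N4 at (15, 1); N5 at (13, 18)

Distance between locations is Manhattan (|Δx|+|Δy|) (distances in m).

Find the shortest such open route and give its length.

53 m — the minimum one-way total.

There are 5! = 120 possible orderings.
Hub → N1 → N2 → N3 → N4 → N5: 19+10+15+1+19 = 64
Hub → N1 → N2 → N3 → N5 → N4: 19+10+15+20+19 = 83
Hub → N1 → N2 → N4 → N3 → N5: 19+10+14+1+20 = 64
Hub → N1 → N2 → N4 → N5 → N3: 19+10+14+19+20 = 82
Hub → N1 → N2 → N5 → N3 → N4: 19+10+27+20+1 = 77
Hub → N1 → N2 → N5 → N4 → N3: 19+10+27+19+1 = 76
Hub → N1 → N3 → N2 → N4 → N5: 19+25+15+14+19 = 92
Hub → N1 → N3 → N2 → N5 → N4: 19+25+15+27+19 = 105
Hub → N1 → N3 → N4 → N2 → N5: 19+25+1+14+27 = 86
Hub → N1 → N3 → N4 → N5 → N2: 19+25+1+19+27 = 91
Hub → N1 → N3 → N5 → N2 → N4: 19+25+20+27+14 = 105
Hub → N1 → N3 → N5 → N4 → N2: 19+25+20+19+14 = 97
Hub → N1 → N4 → N2 → N3 → N5: 19+24+14+15+20 = 92
Hub → N1 → N4 → N2 → N5 → N3: 19+24+14+27+20 = 104
… (106 more)
Hub → N5 → N3 → N4 → N2 → N1: 8+20+1+14+10 = 53  ← best
The minimum is 53.
One shortest path: Hub → N5 → N3 → N4 → N2 → N1.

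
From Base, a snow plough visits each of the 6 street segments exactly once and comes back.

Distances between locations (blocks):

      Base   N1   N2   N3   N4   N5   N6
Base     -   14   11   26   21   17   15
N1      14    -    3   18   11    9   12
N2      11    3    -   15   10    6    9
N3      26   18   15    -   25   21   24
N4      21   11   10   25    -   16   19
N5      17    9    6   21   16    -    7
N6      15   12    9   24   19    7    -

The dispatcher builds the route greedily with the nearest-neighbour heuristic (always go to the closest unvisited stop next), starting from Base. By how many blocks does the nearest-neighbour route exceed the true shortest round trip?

The nearest-neighbour route is 7 blocks longer than optimal.

From Base: N2=11, N1=14, N6=15, N5=17, N4=21, N3=26 → choose N2 (11).
From N2: N1=3, N5=6, N6=9, N4=10, N3=15 → choose N1 (3).
From N1: N5=9, N4=11, N6=12, N3=18 → choose N5 (9).
From N5: N6=7, N4=16, N3=21 → choose N6 (7).
From N6: N4=19, N3=24 → choose N4 (19).
From N4: N3=25 → choose N3 (25).
NN route Base → N2 → N1 → N5 → N6 → N4 → N3 → Base costs 100.
Optimal: Base → N1 → N4 → N2 → N3 → N5 → N6 → Base costs 93 (by enumerating all 360 distinct tours).
Excess = 100 − 93 = 7.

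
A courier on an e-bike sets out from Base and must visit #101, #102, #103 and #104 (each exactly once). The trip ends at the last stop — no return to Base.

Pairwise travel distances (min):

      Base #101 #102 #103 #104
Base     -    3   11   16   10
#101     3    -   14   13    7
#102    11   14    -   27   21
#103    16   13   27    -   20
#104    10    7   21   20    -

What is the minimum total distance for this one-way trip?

There are 4! = 24 possible orderings.
Base - #101 - #102 - #103 - #104: 3+14+27+20 = 64
Base - #101 - #102 - #104 - #103: 3+14+21+20 = 58
Base - #101 - #103 - #102 - #104: 3+13+27+21 = 64
Base - #101 - #103 - #104 - #102: 3+13+20+21 = 57
Base - #101 - #104 - #102 - #103: 3+7+21+27 = 58
Base - #101 - #104 - #103 - #102: 3+7+20+27 = 57
Base - #102 - #101 - #103 - #104: 11+14+13+20 = 58
Base - #102 - #101 - #104 - #103: 11+14+7+20 = 52
Base - #102 - #103 - #101 - #104: 11+27+13+7 = 58
Base - #102 - #103 - #104 - #101: 11+27+20+7 = 65
Base - #102 - #104 - #101 - #103: 11+21+7+13 = 52
Base - #102 - #104 - #103 - #101: 11+21+20+13 = 65
Base - #103 - #101 - #102 - #104: 16+13+14+21 = 64
Base - #103 - #101 - #104 - #102: 16+13+7+21 = 57
… (10 more)
The minimum is 52.
One shortest path: Base → #102 → #101 → #104 → #103.

52 min — the minimum one-way total.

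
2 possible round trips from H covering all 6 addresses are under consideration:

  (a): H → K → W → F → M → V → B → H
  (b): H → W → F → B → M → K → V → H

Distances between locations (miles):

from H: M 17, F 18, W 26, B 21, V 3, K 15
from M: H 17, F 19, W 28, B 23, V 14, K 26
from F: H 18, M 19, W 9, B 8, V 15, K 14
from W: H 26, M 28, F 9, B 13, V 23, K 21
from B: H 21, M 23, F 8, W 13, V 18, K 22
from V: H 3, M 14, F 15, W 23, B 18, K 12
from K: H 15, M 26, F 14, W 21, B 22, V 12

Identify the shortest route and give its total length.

(a): 15 + 21 + 9 + 19 + 14 + 18 + 21 = 117
(b): 26 + 9 + 8 + 23 + 26 + 12 + 3 = 107

107 miles — (b) is the shortest.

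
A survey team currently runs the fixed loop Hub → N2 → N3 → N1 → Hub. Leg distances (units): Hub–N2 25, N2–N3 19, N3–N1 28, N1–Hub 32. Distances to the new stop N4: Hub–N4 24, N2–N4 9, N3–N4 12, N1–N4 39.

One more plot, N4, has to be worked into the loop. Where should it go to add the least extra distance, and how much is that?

Adding 2 by placing N4 on the N2–N3 leg.

Insertion cost between consecutive stops i–j is d(i,N4) + d(N4,j) − d(i,j):
  between Hub and N2: 24 + 9 − 25 = 8
  between N2 and N3: 9 + 12 − 19 = 2
  between N3 and N1: 12 + 39 − 28 = 23
  between N1 and Hub: 39 + 24 − 32 = 31
Cheapest insertion is between N2 and N3, adding 2.
New total = 104 + 2 = 106.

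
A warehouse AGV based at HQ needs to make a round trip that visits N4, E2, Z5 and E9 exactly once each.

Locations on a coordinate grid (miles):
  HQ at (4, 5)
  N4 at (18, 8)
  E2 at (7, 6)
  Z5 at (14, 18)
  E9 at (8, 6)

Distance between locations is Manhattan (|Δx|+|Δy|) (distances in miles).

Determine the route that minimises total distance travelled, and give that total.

Minimum total distance: 54 miles.

HQ - N4 - E2 - Z5 - E9 - HQ: 17+13+19+18+5 = 72
HQ - N4 - E2 - E9 - Z5 - HQ: 17+13+1+18+23 = 72
HQ - N4 - Z5 - E2 - E9 - HQ: 17+14+19+1+5 = 56
HQ - N4 - Z5 - E9 - E2 - HQ: 17+14+18+1+4 = 54
HQ - N4 - E9 - E2 - Z5 - HQ: 17+12+1+19+23 = 72
HQ - N4 - E9 - Z5 - E2 - HQ: 17+12+18+19+4 = 70
HQ - E2 - N4 - Z5 - E9 - HQ: 4+13+14+18+5 = 54
HQ - E2 - N4 - E9 - Z5 - HQ: 4+13+12+18+23 = 70
HQ - E2 - Z5 - N4 - E9 - HQ: 4+19+14+12+5 = 54
HQ - E2 - E9 - N4 - Z5 - HQ: 4+1+12+14+23 = 54
HQ - Z5 - N4 - E2 - E9 - HQ: 23+14+13+1+5 = 56
HQ - Z5 - E2 - N4 - E9 - HQ: 23+19+13+12+5 = 72
The minimum is 54.
One optimal route: HQ → N4 → Z5 → E9 → E2 → HQ (or its reverse).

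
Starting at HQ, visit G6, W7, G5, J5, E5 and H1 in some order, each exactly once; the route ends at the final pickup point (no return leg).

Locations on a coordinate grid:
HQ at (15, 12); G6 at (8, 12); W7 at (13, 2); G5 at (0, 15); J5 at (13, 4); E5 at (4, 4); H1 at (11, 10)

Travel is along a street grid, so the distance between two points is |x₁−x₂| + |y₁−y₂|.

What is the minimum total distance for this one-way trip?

There are 6! = 720 possible orderings.
HQ - G6 - W7 - G5 - J5 - E5 - H1: 7+15+26+24+9+13 = 94
HQ - G6 - W7 - G5 - J5 - H1 - E5: 7+15+26+24+8+13 = 93
HQ - G6 - W7 - G5 - E5 - J5 - H1: 7+15+26+15+9+8 = 80
HQ - G6 - W7 - G5 - E5 - H1 - J5: 7+15+26+15+13+8 = 84
HQ - G6 - W7 - G5 - H1 - J5 - E5: 7+15+26+16+8+9 = 81
HQ - G6 - W7 - G5 - H1 - E5 - J5: 7+15+26+16+13+9 = 86
HQ - G6 - W7 - J5 - G5 - E5 - H1: 7+15+2+24+15+13 = 76
HQ - G6 - W7 - J5 - G5 - H1 - E5: 7+15+2+24+16+13 = 77
… (712 more)
HQ - G6 - H1 - W7 - J5 - E5 - G5: 7+5+10+2+9+15 = 48  ← best
The minimum is 48.
One shortest path: HQ → G6 → H1 → W7 → J5 → E5 → G5.

Shortest open route: 48.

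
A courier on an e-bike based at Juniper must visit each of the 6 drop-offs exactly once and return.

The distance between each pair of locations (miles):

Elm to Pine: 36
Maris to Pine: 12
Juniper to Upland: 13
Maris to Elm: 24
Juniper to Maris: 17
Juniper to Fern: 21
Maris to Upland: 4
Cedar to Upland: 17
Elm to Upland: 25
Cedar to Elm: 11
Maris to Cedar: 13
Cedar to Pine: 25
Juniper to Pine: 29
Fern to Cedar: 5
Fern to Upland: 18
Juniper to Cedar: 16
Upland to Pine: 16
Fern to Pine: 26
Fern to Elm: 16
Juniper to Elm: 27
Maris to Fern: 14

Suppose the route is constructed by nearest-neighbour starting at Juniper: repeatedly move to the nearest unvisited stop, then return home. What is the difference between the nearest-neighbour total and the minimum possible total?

Juniper: Upland=13, Cedar=16, Maris=17, Fern=21, Elm=27, Pine=29 ⇒ Upland
Upland: Maris=4, Pine=16, Cedar=17, Fern=18, Elm=25 ⇒ Maris
Maris: Pine=12, Cedar=13, Fern=14, Elm=24 ⇒ Pine
Pine: Cedar=25, Fern=26, Elm=36 ⇒ Cedar
Cedar: Fern=5, Elm=11 ⇒ Fern
Fern: Elm=16 ⇒ Elm
NN route Juniper → Upland → Maris → Pine → Cedar → Fern → Elm → Juniper costs 102.
Optimal: Juniper → Cedar → Elm → Fern → Maris → Pine → Upland → Juniper costs 98 (by enumerating all 360 distinct tours).
Excess = 102 − 98 = 4.

4 miles longer than the optimal tour.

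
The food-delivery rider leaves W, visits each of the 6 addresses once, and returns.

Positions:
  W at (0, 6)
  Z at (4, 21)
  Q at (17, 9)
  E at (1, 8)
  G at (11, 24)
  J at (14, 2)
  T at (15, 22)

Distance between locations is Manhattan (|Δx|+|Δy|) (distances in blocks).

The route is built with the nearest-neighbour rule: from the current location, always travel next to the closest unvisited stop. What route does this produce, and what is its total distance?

Nearest-neighbour total = 78 blocks; route W → E → Z → G → T → Q → J → W.

From W: distances to unvisited — E=3, J=18, Z=19, Q=20, G=29, T=31. Nearest is E (3).
From E: distances to unvisited — Z=16, Q=17, J=19, G=26, T=28. Nearest is Z (16).
From Z: distances to unvisited — G=10, T=12, Q=25, J=29. Nearest is G (10).
From G: distances to unvisited — T=6, Q=21, J=25. Nearest is T (6).
From T: distances to unvisited — Q=15, J=21. Nearest is Q (15).
From Q: distances to unvisited — J=10. Nearest is J (10).
Return J→W: 18.
Total = 3 + 16 + 10 + 6 + 15 + 10 + 18 = 78.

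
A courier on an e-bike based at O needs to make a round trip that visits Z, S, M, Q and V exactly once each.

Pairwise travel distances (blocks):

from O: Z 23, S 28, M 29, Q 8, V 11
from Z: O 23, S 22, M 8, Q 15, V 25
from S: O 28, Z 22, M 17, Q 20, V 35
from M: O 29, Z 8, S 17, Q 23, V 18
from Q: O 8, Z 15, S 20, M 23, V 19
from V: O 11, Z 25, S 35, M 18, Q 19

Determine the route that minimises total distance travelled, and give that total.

87 blocks — the shortest possible round trip.

With 5 stops there are 5!/2 = 60 distinct round trips (a route and its reverse cost the same).
O→Z→S→M→Q→V→O: 23+22+17+23+19+11 = 115
O→Z→S→M→V→Q→O: 23+22+17+18+19+8 = 107
O→Z→S→Q→M→V→O: 23+22+20+23+18+11 = 117
O→Z→S→Q→V→M→O: 23+22+20+19+18+29 = 131
O→Z→S→V→M→Q→O: 23+22+35+18+23+8 = 129
O→Z→S→V→Q→M→O: 23+22+35+19+23+29 = 151
O→Z→M→S→Q→V→O: 23+8+17+20+19+11 = 98
O→Z→M→S→V→Q→O: 23+8+17+35+19+8 = 110
O→Z→M→Q→S→V→O: 23+8+23+20+35+11 = 120
O→Z→M→Q→V→S→O: 23+8+23+19+35+28 = 136
O→Z→M→V→S→Q→O: 23+8+18+35+20+8 = 112
O→Z→M→V→Q→S→O: 23+8+18+19+20+28 = 116
O→Z→Q→S→M→V→O: 23+15+20+17+18+11 = 104
O→Z→Q→S→V→M→O: 23+15+20+35+18+29 = 140
… (46 more)
O→Q→S→Z→M→V→O: 8+20+22+8+18+11 = 87  ← best
The minimum is 87.
One optimal route: O → Q → S → Z → M → V → O (or its reverse).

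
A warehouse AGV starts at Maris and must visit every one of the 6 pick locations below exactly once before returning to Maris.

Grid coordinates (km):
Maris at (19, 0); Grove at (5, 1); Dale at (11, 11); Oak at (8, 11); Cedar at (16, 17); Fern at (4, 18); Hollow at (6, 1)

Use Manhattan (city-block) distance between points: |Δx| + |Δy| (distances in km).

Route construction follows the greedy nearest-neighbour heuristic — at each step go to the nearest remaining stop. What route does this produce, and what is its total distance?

Maris → [Hollow:14 / Grove:15 / Dale:19 / Cedar:20 / Oak:22 / Fern:33] → Hollow (14)
Hollow → [Grove:1 / Oak:12 / Dale:15 / Fern:19 / Cedar:26] → Grove (1)
Grove → [Oak:13 / Dale:16 / Fern:18 / Cedar:27] → Oak (13)
Oak → [Dale:3 / Fern:11 / Cedar:14] → Dale (3)
Dale → [Cedar:11 / Fern:14] → Cedar (11)
Cedar → [Fern:13] → Fern (13)
Return Fern→Maris: 33.
Total = 14 + 1 + 13 + 3 + 11 + 13 + 33 = 88.

88 km along Maris → Hollow → Grove → Oak → Dale → Cedar → Fern → Maris.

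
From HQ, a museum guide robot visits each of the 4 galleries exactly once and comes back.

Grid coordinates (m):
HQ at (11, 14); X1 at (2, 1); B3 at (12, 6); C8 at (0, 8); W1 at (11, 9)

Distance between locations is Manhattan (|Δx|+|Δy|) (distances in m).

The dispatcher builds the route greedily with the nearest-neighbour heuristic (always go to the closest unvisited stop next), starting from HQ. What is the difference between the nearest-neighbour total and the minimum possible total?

Excess over optimum: 4 m.

HQ: W1=5, B3=9, C8=17, X1=22 ⇒ W1
W1: B3=4, C8=12, X1=17 ⇒ B3
B3: C8=14, X1=15 ⇒ C8
C8: X1=9 ⇒ X1
NN route HQ → W1 → B3 → C8 → X1 → HQ costs 54.
Optimal: HQ → B3 → X1 → C8 → W1 → HQ costs 50 (by enumerating all 12 distinct tours).
Excess = 54 − 50 = 4.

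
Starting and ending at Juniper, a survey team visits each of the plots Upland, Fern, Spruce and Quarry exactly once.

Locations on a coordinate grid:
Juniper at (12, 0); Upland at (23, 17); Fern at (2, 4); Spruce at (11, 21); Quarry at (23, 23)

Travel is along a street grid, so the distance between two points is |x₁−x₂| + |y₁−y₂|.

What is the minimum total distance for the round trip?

88 — the shortest possible round trip.

There are 12 distinct closed tours to check (reversals are equivalent).
Juniper - Upland - Fern - Spruce - Quarry - Juniper: 28+34+26+14+34 = 136
Juniper - Upland - Fern - Quarry - Spruce - Juniper: 28+34+40+14+22 = 138
Juniper - Upland - Spruce - Fern - Quarry - Juniper: 28+16+26+40+34 = 144
Juniper - Upland - Spruce - Quarry - Fern - Juniper: 28+16+14+40+14 = 112
Juniper - Upland - Quarry - Fern - Spruce - Juniper: 28+6+40+26+22 = 122
Juniper - Upland - Quarry - Spruce - Fern - Juniper: 28+6+14+26+14 = 88
Juniper - Fern - Upland - Spruce - Quarry - Juniper: 14+34+16+14+34 = 112
Juniper - Fern - Upland - Quarry - Spruce - Juniper: 14+34+6+14+22 = 90
Juniper - Fern - Spruce - Upland - Quarry - Juniper: 14+26+16+6+34 = 96
Juniper - Fern - Quarry - Upland - Spruce - Juniper: 14+40+6+16+22 = 98
Juniper - Spruce - Upland - Fern - Quarry - Juniper: 22+16+34+40+34 = 146
Juniper - Spruce - Fern - Upland - Quarry - Juniper: 22+26+34+6+34 = 122
The minimum is 88.
One optimal route: Juniper → Upland → Quarry → Spruce → Fern → Juniper (or its reverse).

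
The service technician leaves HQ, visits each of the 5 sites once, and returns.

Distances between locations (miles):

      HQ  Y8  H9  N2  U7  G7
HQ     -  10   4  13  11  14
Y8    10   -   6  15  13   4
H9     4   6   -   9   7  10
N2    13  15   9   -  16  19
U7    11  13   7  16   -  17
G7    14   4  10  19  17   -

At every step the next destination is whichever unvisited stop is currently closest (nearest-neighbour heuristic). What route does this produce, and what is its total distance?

Total distance 60 miles via the nearest-neighbour route HQ → H9 → Y8 → G7 → U7 → N2 → HQ.

At HQ the remaining stops are H9 4, Y8 10, U7 11, N2 13, G7 14; go to H9.
At H9 the remaining stops are Y8 6, U7 7, N2 9, G7 10; go to Y8.
At Y8 the remaining stops are G7 4, U7 13, N2 15; go to G7.
At G7 the remaining stops are U7 17, N2 19; go to U7.
At U7 the remaining stops are N2 16; go to N2.
Return N2→HQ: 13.
Total = 4 + 6 + 4 + 17 + 16 + 13 = 60.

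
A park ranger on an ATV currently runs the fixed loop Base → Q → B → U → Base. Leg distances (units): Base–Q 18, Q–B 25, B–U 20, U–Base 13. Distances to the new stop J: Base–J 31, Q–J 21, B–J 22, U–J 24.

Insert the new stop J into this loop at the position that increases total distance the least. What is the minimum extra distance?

Insertion cost between consecutive stops i–j is d(i,J) + d(J,j) − d(i,j):
  between Base and Q: 31 + 21 − 18 = 34
  between Q and B: 21 + 22 − 25 = 18
  between B and U: 22 + 24 − 20 = 26
  between U and Base: 24 + 31 − 13 = 42
Cheapest insertion is between Q and B, adding 18.
New total = 76 + 18 = 94.

+18 — insert J between Q and B.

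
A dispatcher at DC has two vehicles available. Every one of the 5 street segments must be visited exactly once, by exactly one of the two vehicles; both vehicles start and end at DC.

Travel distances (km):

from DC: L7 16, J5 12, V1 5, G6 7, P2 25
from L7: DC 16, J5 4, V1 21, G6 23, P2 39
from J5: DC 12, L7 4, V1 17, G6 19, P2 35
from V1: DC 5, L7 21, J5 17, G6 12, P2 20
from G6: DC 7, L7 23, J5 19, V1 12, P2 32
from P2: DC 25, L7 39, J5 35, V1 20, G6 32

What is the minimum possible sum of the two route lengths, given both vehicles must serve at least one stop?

Try each way of splitting the stops between the two vehicles (each non-empty) and, for each split, find the best tour for each vehicle:
  {L7} + {J5, V1, G6, P2}: 32 + 86 = 118
  {J5} + {L7, V1, G6, P2}: 24 + 94 = 118
  {L7, J5} + {V1, G6, P2}: 32 + 64 = 96
  {V1} + {L7, J5, G6, P2}: 10 + 94 = 104
  {L7, V1} + {J5, G6, P2}: 42 + 86 = 128
  {J5, V1} + {L7, G6, P2}: 34 + 94 = 128
  … (15 splits in total)
  {G6} + {L7, J5, V1, P2}: 14 + 80 = 94  ← best
Best: vehicle 1 DC → G6 → DC = 14; vehicle 2 DC → L7 → J5 → P2 → V1 → DC = 80; combined 94.

94 km — the smallest possible combined total.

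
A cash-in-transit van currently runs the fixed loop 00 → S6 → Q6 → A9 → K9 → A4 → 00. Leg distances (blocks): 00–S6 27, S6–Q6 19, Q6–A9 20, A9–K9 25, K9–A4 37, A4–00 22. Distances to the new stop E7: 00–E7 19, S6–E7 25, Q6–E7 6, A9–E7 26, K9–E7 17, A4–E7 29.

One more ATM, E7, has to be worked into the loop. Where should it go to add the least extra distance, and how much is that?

Minimum extra distance: 9 blocks, inserting E7 between K9 and A4.

Insertion cost between consecutive stops i–j is d(i,E7) + d(E7,j) − d(i,j):
  between 00 and S6: 19 + 25 − 27 = 17
  between S6 and Q6: 25 + 6 − 19 = 12
  between Q6 and A9: 6 + 26 − 20 = 12
  between A9 and K9: 26 + 17 − 25 = 18
  between K9 and A4: 17 + 29 − 37 = 9
  between A4 and 00: 29 + 19 − 22 = 26
Cheapest insertion is between K9 and A4, adding 9.
New total = 150 + 9 = 159.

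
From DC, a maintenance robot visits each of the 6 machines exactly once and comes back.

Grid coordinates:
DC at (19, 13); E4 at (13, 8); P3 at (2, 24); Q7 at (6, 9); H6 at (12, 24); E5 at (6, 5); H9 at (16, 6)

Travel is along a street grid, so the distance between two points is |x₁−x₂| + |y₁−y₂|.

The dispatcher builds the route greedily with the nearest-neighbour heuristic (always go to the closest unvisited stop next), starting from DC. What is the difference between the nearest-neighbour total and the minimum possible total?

The nearest-neighbour route is 2 longer than optimal.

From DC: H9=10, E4=11, Q7=17, H6=18, E5=21, P3=28 → choose H9 (10).
From H9: E4=5, E5=11, Q7=13, H6=22, P3=32 → choose E4 (5).
From E4: Q7=8, E5=10, H6=17, P3=27 → choose Q7 (8).
From Q7: E5=4, P3=19, H6=21 → choose E5 (4).
From E5: P3=23, H6=25 → choose P3 (23).
From P3: H6=10 → choose H6 (10).
NN route DC → H9 → E4 → Q7 → E5 → P3 → H6 → DC costs 78.
Optimal: DC → H6 → P3 → Q7 → E5 → E4 → H9 → DC costs 76 (by enumerating all 360 distinct tours).
Excess = 78 − 76 = 2.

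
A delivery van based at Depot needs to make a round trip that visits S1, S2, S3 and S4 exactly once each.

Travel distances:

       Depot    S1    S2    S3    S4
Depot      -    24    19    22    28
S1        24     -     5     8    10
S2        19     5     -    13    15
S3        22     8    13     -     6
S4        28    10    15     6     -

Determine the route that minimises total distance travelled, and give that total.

With 4 stops there are 4!/2 = 12 distinct round trips (a route and its reverse cost the same).
Depot → S1 → S2 → S3 → S4 → Depot: 24+5+13+6+28 = 76
Depot → S1 → S2 → S4 → S3 → Depot: 24+5+15+6+22 = 72
Depot → S1 → S3 → S2 → S4 → Depot: 24+8+13+15+28 = 88
Depot → S1 → S3 → S4 → S2 → Depot: 24+8+6+15+19 = 72
Depot → S1 → S4 → S2 → S3 → Depot: 24+10+15+13+22 = 84
Depot → S1 → S4 → S3 → S2 → Depot: 24+10+6+13+19 = 72
Depot → S2 → S1 → S3 → S4 → Depot: 19+5+8+6+28 = 66
Depot → S2 → S1 → S4 → S3 → Depot: 19+5+10+6+22 = 62
Depot → S2 → S3 → S1 → S4 → Depot: 19+13+8+10+28 = 78
Depot → S2 → S4 → S1 → S3 → Depot: 19+15+10+8+22 = 74
Depot → S3 → S1 → S2 → S4 → Depot: 22+8+5+15+28 = 78
Depot → S3 → S2 → S1 → S4 → Depot: 22+13+5+10+28 = 78
The minimum is 62.
One optimal route: Depot → S2 → S1 → S4 → S3 → Depot (or its reverse).

62 — the shortest possible round trip.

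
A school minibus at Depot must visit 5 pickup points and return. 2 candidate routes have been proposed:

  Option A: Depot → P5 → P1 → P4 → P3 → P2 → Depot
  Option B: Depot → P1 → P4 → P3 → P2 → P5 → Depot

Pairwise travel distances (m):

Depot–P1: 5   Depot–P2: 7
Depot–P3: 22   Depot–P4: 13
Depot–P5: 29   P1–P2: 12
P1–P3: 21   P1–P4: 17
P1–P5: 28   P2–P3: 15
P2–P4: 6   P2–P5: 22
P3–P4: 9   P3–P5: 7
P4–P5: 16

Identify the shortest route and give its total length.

Option A: 29 + 28 + 17 + 9 + 15 + 7 = 105
Option B: 5 + 17 + 9 + 15 + 22 + 29 = 97

97 m — Option B is the shortest.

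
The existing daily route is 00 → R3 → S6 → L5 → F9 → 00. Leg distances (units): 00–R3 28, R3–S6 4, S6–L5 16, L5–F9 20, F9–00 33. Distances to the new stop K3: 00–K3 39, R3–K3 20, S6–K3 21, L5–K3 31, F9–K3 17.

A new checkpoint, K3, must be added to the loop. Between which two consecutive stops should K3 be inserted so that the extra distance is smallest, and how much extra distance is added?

Minimum extra distance: 23, inserting K3 between F9 and 00.

Insertion cost between consecutive stops i–j is d(i,K3) + d(K3,j) − d(i,j):
  between 00 and R3: 39 + 20 − 28 = 31
  between R3 and S6: 20 + 21 − 4 = 37
  between S6 and L5: 21 + 31 − 16 = 36
  between L5 and F9: 31 + 17 − 20 = 28
  between F9 and 00: 17 + 39 − 33 = 23
Cheapest insertion is between F9 and 00, adding 23.
New total = 101 + 23 = 124.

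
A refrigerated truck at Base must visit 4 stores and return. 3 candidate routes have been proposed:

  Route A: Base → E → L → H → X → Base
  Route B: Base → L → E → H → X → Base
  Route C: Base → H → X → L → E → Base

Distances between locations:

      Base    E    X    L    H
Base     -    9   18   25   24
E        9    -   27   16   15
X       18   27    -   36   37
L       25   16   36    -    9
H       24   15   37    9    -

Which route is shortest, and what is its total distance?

Route A: 9 + 16 + 9 + 37 + 18 = 89
Route B: 25 + 16 + 15 + 37 + 18 = 111
Route C: 24 + 37 + 36 + 16 + 9 = 122

Shortest is Route A, total 89.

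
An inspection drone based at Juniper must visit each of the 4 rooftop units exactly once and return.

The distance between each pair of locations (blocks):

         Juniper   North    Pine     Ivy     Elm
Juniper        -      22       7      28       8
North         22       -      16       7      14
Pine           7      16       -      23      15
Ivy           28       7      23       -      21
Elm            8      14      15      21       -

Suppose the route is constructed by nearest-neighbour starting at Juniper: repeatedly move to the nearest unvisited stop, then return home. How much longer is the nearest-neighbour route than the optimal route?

12 blocks longer than the optimal tour.

Juniper: Pine=7, Elm=8, North=22, Ivy=28 ⇒ Pine
Pine: Elm=15, North=16, Ivy=23 ⇒ Elm
Elm: North=14, Ivy=21 ⇒ North
North: Ivy=7 ⇒ Ivy
NN route Juniper → Pine → Elm → North → Ivy → Juniper costs 71.
Optimal: Juniper → Pine → North → Ivy → Elm → Juniper costs 59 (by enumerating all 12 distinct tours).
Excess = 71 − 59 = 12.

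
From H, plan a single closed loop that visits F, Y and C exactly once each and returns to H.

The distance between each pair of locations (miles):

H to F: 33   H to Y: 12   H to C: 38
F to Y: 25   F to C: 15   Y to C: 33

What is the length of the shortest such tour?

With 3 stops there are 3!/2 = 3 distinct round trips (a route and its reverse cost the same).
H - F - Y - C - H: 33+25+33+38 = 129
H - F - C - Y - H: 33+15+33+12 = 93
H - Y - F - C - H: 12+25+15+38 = 90
The minimum is 90.
One optimal route: H → Y → F → C → H (or its reverse).

Minimum total distance: 90 miles.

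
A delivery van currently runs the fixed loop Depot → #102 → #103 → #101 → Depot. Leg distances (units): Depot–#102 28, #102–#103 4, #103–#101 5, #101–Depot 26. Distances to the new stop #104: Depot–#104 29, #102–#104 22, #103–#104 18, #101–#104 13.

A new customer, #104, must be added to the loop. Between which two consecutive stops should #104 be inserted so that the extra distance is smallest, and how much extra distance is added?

Insertion cost between consecutive stops i–j is d(i,#104) + d(#104,j) − d(i,j):
  between Depot and #102: 29 + 22 − 28 = 23
  between #102 and #103: 22 + 18 − 4 = 36
  between #103 and #101: 18 + 13 − 5 = 26
  between #101 and Depot: 13 + 29 − 26 = 16
Cheapest insertion is between #101 and Depot, adding 16.
New total = 63 + 16 = 79.

Minimum extra distance: 16, inserting #104 between #101 and Depot.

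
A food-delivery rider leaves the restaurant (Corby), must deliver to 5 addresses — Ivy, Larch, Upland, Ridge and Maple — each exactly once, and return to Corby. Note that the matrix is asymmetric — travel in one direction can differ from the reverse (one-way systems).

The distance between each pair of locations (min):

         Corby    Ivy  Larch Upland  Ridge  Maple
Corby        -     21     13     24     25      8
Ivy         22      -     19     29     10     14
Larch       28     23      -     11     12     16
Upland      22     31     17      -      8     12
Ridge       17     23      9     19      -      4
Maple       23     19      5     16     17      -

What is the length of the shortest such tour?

Corby→Ivy→Larch→Upland→Ridge→Maple→Corby: 21+19+11+8+4+23 = 86
Corby→Ivy→Larch→Upland→Maple→Ridge→Corby: 21+19+11+12+17+17 = 97
Corby→Ivy→Larch→Ridge→Upland→Maple→Corby: 21+19+12+19+12+23 = 106
Corby→Ivy→Larch→Ridge→Maple→Upland→Corby: 21+19+12+4+16+22 = 94
Corby→Ivy→Larch→Maple→Upland→Ridge→Corby: 21+19+16+16+8+17 = 97
Corby→Ivy→Larch→Maple→Ridge→Upland→Corby: 21+19+16+17+19+22 = 114
Corby→Ivy→Upland→Larch→Ridge→Maple→Corby: 21+29+17+12+4+23 = 106
Corby→Ivy→Upland→Larch→Maple→Ridge→Corby: 21+29+17+16+17+17 = 117
Corby→Ivy→Upland→Ridge→Larch→Maple→Corby: 21+29+8+9+16+23 = 106
Corby→Ivy→Upland→Ridge→Maple→Larch→Corby: 21+29+8+4+5+28 = 95
Corby→Ivy→Upland→Maple→Larch→Ridge→Corby: 21+29+12+5+12+17 = 96
Corby→Ivy→Upland→Maple→Ridge→Larch→Corby: 21+29+12+17+9+28 = 116
Corby→Ivy→Ridge→Larch→Upland→Maple→Corby: 21+10+9+11+12+23 = 86
Corby→Ivy→Ridge→Larch→Maple→Upland→Corby: 21+10+9+16+16+22 = 94
… (106 more)
Corby→Ivy→Ridge→Maple→Larch→Upland→Corby: 21+10+4+5+11+22 = 73  ← best
The minimum is 73.
One optimal route: Corby → Ivy → Ridge → Maple → Larch → Upland → Corby.

Minimum total distance: 73 min.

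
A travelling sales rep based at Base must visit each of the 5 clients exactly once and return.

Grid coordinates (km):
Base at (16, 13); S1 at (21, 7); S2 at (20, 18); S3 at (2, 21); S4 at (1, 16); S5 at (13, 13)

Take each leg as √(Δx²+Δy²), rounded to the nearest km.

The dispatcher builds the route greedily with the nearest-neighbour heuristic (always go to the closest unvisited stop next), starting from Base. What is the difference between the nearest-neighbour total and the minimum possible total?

Excess over optimum: 9 km.

Base: S5=3, S2=6, S1=8, S4=15, S3=16 ⇒ S5
S5: S2=9, S1=10, S4=12, S3=14 ⇒ S2
S2: S1=11, S3=18, S4=19 ⇒ S1
S1: S4=22, S3=24 ⇒ S4
S4: S3=5 ⇒ S3
NN route Base → S5 → S2 → S1 → S4 → S3 → Base costs 66.
Optimal: Base → S1 → S2 → S3 → S4 → S5 → Base costs 57 (by enumerating all 60 distinct tours).
Excess = 66 − 57 = 9.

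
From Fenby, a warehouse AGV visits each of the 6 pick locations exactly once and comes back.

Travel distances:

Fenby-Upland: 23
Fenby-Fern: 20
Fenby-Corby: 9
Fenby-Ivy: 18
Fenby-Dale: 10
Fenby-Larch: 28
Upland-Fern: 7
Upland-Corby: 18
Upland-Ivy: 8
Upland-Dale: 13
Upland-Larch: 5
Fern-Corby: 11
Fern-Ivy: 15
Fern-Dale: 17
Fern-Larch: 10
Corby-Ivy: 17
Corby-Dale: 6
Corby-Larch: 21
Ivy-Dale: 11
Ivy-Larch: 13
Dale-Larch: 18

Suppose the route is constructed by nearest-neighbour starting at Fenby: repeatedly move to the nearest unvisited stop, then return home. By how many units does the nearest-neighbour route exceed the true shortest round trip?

5 longer than the optimal tour.

From Fenby: Corby=9, Dale=10, Ivy=18, Fern=20, Upland=23, Larch=28 → choose Corby (9).
From Corby: Dale=6, Fern=11, Ivy=17, Upland=18, Larch=21 → choose Dale (6).
From Dale: Ivy=11, Upland=13, Fern=17, Larch=18 → choose Ivy (11).
From Ivy: Upland=8, Larch=13, Fern=15 → choose Upland (8).
From Upland: Larch=5, Fern=7 → choose Larch (5).
From Larch: Fern=10 → choose Fern (10).
NN route Fenby → Corby → Dale → Ivy → Upland → Larch → Fern → Fenby costs 69.
Optimal: Fenby → Corby → Fern → Larch → Upland → Ivy → Dale → Fenby costs 64 (by enumerating all 360 distinct tours).
Excess = 69 − 64 = 5.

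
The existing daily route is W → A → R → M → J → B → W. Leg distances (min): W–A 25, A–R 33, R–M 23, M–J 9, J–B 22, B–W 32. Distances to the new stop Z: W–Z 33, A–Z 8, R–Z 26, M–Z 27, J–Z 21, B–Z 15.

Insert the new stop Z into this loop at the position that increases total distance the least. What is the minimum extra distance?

Insertion cost between consecutive stops i–j is d(i,Z) + d(Z,j) − d(i,j):
  between W and A: 33 + 8 − 25 = 16
  between A and R: 8 + 26 − 33 = 1
  between R and M: 26 + 27 − 23 = 30
  between M and J: 27 + 21 − 9 = 39
  between J and B: 21 + 15 − 22 = 14
  between B and W: 15 + 33 − 32 = 16
Cheapest insertion is between A and R, adding 1.
New total = 144 + 1 = 145.

Minimum extra distance: 1 min, inserting Z between A and R.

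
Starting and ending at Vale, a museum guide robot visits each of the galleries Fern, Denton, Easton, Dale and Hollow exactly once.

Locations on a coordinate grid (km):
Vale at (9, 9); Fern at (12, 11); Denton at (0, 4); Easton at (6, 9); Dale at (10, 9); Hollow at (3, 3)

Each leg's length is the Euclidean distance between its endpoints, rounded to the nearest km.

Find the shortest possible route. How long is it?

Minimum total distance: 29 km.

Vale - Fern - Denton - Easton - Dale - Hollow - Vale: 4+14+8+4+9+8 = 47
Vale - Fern - Denton - Easton - Hollow - Dale - Vale: 4+14+8+7+9+1 = 43
Vale - Fern - Denton - Dale - Easton - Hollow - Vale: 4+14+11+4+7+8 = 48
Vale - Fern - Denton - Dale - Hollow - Easton - Vale: 4+14+11+9+7+3 = 48
Vale - Fern - Denton - Hollow - Easton - Dale - Vale: 4+14+3+7+4+1 = 33
Vale - Fern - Denton - Hollow - Dale - Easton - Vale: 4+14+3+9+4+3 = 37
Vale - Fern - Easton - Denton - Dale - Hollow - Vale: 4+6+8+11+9+8 = 46
Vale - Fern - Easton - Denton - Hollow - Dale - Vale: 4+6+8+3+9+1 = 31
Vale - Fern - Easton - Dale - Denton - Hollow - Vale: 4+6+4+11+3+8 = 36
Vale - Fern - Easton - Dale - Hollow - Denton - Vale: 4+6+4+9+3+10 = 36
Vale - Fern - Easton - Hollow - Denton - Dale - Vale: 4+6+7+3+11+1 = 32
Vale - Fern - Easton - Hollow - Dale - Denton - Vale: 4+6+7+9+11+10 = 47
Vale - Fern - Dale - Denton - Easton - Hollow - Vale: 4+3+11+8+7+8 = 41
Vale - Fern - Dale - Denton - Hollow - Easton - Vale: 4+3+11+3+7+3 = 31
… (46 more)
Vale - Dale - Fern - Easton - Denton - Hollow - Vale: 1+3+6+8+3+8 = 29  ← best
The minimum is 29.
One optimal route: Vale → Dale → Fern → Easton → Denton → Hollow → Vale (or its reverse).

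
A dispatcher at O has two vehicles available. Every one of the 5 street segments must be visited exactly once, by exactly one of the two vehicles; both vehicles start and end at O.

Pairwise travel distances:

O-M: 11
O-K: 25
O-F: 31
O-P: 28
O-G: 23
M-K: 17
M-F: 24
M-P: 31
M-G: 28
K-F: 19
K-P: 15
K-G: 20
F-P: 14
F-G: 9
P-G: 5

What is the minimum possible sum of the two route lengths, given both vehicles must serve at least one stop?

107 — the smallest possible combined total.

Check every non-empty split of the stops between the two vehicles; for each half take its own optimal tour:
  {M} + {K, F, P, G}: 22 + 85 = 107
  {K} + {M, F, P, G}: 50 + 77 = 127
  {M, K} + {F, P, G}: 53 + 73 = 126
  {F} + {M, K, P, G}: 62 + 71 = 133
  {M, F} + {K, P, G}: 66 + 68 = 134
  {K, F} + {M, P, G}: 75 + 70 = 145
  … (15 splits in total)
Best: vehicle 1 O → M → O = 22; vehicle 2 O → K → P → G → F → O = 85; combined 107.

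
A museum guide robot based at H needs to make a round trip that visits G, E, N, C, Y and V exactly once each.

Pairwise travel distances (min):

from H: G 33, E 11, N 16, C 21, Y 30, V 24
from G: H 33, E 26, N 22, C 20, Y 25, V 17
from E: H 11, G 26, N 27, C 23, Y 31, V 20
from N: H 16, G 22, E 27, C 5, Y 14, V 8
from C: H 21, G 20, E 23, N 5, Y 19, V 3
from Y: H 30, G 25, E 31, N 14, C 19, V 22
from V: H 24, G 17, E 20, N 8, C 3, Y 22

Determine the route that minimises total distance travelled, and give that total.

With 6 stops there are 6!/2 = 360 distinct round trips (a route and its reverse cost the same).
H-G-E-N-C-Y-V-H: 33+26+27+5+19+22+24 = 156
H-G-E-N-C-V-Y-H: 33+26+27+5+3+22+30 = 146
H-G-E-N-Y-C-V-H: 33+26+27+14+19+3+24 = 146
H-G-E-N-Y-V-C-H: 33+26+27+14+22+3+21 = 146
H-G-E-N-V-C-Y-H: 33+26+27+8+3+19+30 = 146
H-G-E-N-V-Y-C-H: 33+26+27+8+22+19+21 = 156
H-G-E-C-N-Y-V-H: 33+26+23+5+14+22+24 = 147
H-G-E-C-N-V-Y-H: 33+26+23+5+8+22+30 = 147
… (352 more)
H-E-G-V-C-N-Y-H: 11+26+17+3+5+14+30 = 106  ← best
The minimum is 106.
One optimal route: H → E → G → V → C → N → Y → H (or its reverse).

Shortest round trip = 106 min.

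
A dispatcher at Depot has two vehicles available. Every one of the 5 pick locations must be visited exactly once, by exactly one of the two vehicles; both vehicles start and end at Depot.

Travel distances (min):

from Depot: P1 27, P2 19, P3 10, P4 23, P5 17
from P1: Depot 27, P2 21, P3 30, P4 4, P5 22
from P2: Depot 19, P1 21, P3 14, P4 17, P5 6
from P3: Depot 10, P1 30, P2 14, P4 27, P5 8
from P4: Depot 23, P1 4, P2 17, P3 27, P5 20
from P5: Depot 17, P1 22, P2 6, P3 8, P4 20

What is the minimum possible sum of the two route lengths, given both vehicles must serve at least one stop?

Minimum combined distance: 91 min.

Try each way of splitting the stops between the two vehicles (each non-empty) and, for each split, find the best tour for each vehicle:
  {P1} + {P2, P3, P4, P5}: 54 + 64 = 118
  {P2} + {P1, P3, P4, P5}: 38 + 67 = 105
  {P1, P2} + {P3, P4, P5}: 67 + 61 = 128
  {P3} + {P1, P2, P4, P5}: 20 + 71 = 91
  {P1, P3} + {P2, P4, P5}: 67 + 63 = 130
  {P2, P3} + {P1, P4, P5}: 43 + 66 = 109
  … (15 splits in total)
Best: vehicle 1 Depot → P3 → Depot = 20; vehicle 2 Depot → P1 → P4 → P2 → P5 → Depot = 71; combined 91.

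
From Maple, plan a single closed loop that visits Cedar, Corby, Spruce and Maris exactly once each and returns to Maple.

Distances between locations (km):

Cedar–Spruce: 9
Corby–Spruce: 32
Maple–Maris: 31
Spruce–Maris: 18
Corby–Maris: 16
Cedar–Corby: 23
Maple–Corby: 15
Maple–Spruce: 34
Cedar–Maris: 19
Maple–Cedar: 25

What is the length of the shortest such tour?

Minimum total distance: 83 km.

Maple-Cedar-Corby-Spruce-Maris-Maple: 25+23+32+18+31 = 129
Maple-Cedar-Corby-Maris-Spruce-Maple: 25+23+16+18+34 = 116
Maple-Cedar-Spruce-Corby-Maris-Maple: 25+9+32+16+31 = 113
Maple-Cedar-Spruce-Maris-Corby-Maple: 25+9+18+16+15 = 83
Maple-Cedar-Maris-Corby-Spruce-Maple: 25+19+16+32+34 = 126
Maple-Cedar-Maris-Spruce-Corby-Maple: 25+19+18+32+15 = 109
Maple-Corby-Cedar-Spruce-Maris-Maple: 15+23+9+18+31 = 96
Maple-Corby-Cedar-Maris-Spruce-Maple: 15+23+19+18+34 = 109
Maple-Corby-Spruce-Cedar-Maris-Maple: 15+32+9+19+31 = 106
Maple-Corby-Maris-Cedar-Spruce-Maple: 15+16+19+9+34 = 93
Maple-Spruce-Cedar-Corby-Maris-Maple: 34+9+23+16+31 = 113
Maple-Spruce-Corby-Cedar-Maris-Maple: 34+32+23+19+31 = 139
The minimum is 83.
One optimal route: Maple → Cedar → Spruce → Maris → Corby → Maple (or its reverse).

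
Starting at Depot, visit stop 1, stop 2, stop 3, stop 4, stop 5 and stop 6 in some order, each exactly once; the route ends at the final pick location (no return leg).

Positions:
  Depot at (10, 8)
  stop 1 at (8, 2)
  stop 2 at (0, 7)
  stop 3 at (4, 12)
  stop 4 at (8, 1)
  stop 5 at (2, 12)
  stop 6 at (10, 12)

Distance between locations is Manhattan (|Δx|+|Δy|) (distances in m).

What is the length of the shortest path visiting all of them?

There are 6! = 720 possible orderings.
Depot → stop 1 → stop 2 → stop 3 → stop 4 → stop 5 → stop 6: 8+13+9+15+17+8 = 70
Depot → stop 1 → stop 2 → stop 3 → stop 4 → stop 6 → stop 5: 8+13+9+15+13+8 = 66
Depot → stop 1 → stop 2 → stop 3 → stop 5 → stop 4 → stop 6: 8+13+9+2+17+13 = 62
Depot → stop 1 → stop 2 → stop 3 → stop 5 → stop 6 → stop 4: 8+13+9+2+8+13 = 53
Depot → stop 1 → stop 2 → stop 3 → stop 6 → stop 4 → stop 5: 8+13+9+6+13+17 = 66
Depot → stop 1 → stop 2 → stop 3 → stop 6 → stop 5 → stop 4: 8+13+9+6+8+17 = 61
Depot → stop 1 → stop 2 → stop 4 → stop 3 → stop 5 → stop 6: 8+13+14+15+2+8 = 60
Depot → stop 1 → stop 2 → stop 4 → stop 3 → stop 6 → stop 5: 8+13+14+15+6+8 = 64
… (712 more)
Depot → stop 6 → stop 3 → stop 5 → stop 2 → stop 1 → stop 4: 4+6+2+7+13+1 = 33  ← best
The minimum is 33.
One shortest path: Depot → stop 6 → stop 3 → stop 5 → stop 2 → stop 1 → stop 4.

Shortest open route: 33 m.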